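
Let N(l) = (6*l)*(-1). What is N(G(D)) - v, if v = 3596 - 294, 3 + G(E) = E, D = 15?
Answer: -3374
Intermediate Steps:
G(E) = -3 + E
v = 3302
N(l) = -6*l
N(G(D)) - v = -6*(-3 + 15) - 1*3302 = -6*12 - 3302 = -72 - 3302 = -3374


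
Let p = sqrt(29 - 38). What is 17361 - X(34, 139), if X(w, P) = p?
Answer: 17361 - 3*I ≈ 17361.0 - 3.0*I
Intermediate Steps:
p = 3*I (p = sqrt(-9) = 3*I ≈ 3.0*I)
X(w, P) = 3*I
17361 - X(34, 139) = 17361 - 3*I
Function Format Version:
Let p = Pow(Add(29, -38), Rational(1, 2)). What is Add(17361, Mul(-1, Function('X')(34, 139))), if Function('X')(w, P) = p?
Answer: Add(17361, Mul(-3, I)) ≈ Add(17361., Mul(-3.0000, I))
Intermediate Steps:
p = Mul(3, I) (p = Pow(-9, Rational(1, 2)) = Mul(3, I) ≈ Mul(3.0000, I))
Function('X')(w, P) = Mul(3, I)
Add(17361, Mul(-1, Function('X')(34, 139))) = Add(17361, Mul(-1, Mul(3, I))) = Add(17361, Mul(-3, I))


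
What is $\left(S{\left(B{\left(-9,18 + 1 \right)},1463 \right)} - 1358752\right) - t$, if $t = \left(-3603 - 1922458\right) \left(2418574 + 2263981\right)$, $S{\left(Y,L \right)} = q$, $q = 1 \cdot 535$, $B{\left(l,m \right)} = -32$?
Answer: $9018885207638$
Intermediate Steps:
$q = 535$
$S{\left(Y,L \right)} = 535$
$t = -9018886565855$ ($t = \left(-1926061\right) 4682555 = -9018886565855$)
$\left(S{\left(B{\left(-9,18 + 1 \right)},1463 \right)} - 1358752\right) - t = \left(535 - 1358752\right) - -9018886565855 = -1358217 + 9018886565855 = 9018885207638$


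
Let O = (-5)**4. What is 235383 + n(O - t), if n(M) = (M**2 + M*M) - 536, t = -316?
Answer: 2005809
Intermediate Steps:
O = 625
n(M) = -536 + 2*M**2 (n(M) = (M**2 + M**2) - 536 = 2*M**2 - 536 = -536 + 2*M**2)
235383 + n(O - t) = 235383 + (-536 + 2*(625 - 1*(-316))**2) = 235383 + (-536 + 2*(625 + 316)**2) = 235383 + (-536 + 2*941**2) = 235383 + (-536 + 2*885481) = 235383 + (-536 + 1770962) = 235383 + 1770426 = 2005809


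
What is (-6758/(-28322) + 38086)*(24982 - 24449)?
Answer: 287467806925/14161 ≈ 2.0300e+7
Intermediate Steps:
(-6758/(-28322) + 38086)*(24982 - 24449) = (-6758*(-1/28322) + 38086)*533 = (3379/14161 + 38086)*533 = (539339225/14161)*533 = 287467806925/14161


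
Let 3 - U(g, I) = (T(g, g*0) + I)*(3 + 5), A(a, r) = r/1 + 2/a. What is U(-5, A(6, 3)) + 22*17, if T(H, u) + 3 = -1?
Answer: 1147/3 ≈ 382.33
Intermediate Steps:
A(a, r) = r + 2/a (A(a, r) = r*1 + 2/a = r + 2/a)
T(H, u) = -4 (T(H, u) = -3 - 1 = -4)
U(g, I) = 35 - 8*I (U(g, I) = 3 - (-4 + I)*(3 + 5) = 3 - (-4 + I)*8 = 3 - (-32 + 8*I) = 3 + (32 - 8*I) = 35 - 8*I)
U(-5, A(6, 3)) + 22*17 = (35 - 8*(3 + 2/6)) + 22*17 = (35 - 8*(3 + 2*(⅙))) + 374 = (35 - 8*(3 + ⅓)) + 374 = (35 - 8*10/3) + 374 = (35 - 80/3) + 374 = 25/3 + 374 = 1147/3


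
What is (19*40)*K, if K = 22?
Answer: 16720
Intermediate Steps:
(19*40)*K = (19*40)*22 = 760*22 = 16720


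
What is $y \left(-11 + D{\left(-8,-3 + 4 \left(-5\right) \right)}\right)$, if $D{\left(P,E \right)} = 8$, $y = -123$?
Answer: $369$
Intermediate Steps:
$y \left(-11 + D{\left(-8,-3 + 4 \left(-5\right) \right)}\right) = - 123 \left(-11 + 8\right) = \left(-123\right) \left(-3\right) = 369$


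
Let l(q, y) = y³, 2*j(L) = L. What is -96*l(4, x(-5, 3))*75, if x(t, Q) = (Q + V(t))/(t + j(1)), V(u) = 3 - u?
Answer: 8518400/81 ≈ 1.0517e+5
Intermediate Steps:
j(L) = L/2
x(t, Q) = (3 + Q - t)/(½ + t) (x(t, Q) = (Q + (3 - t))/(t + (½)*1) = (3 + Q - t)/(t + ½) = (3 + Q - t)/(½ + t))
-96*l(4, x(-5, 3))*75 = -96*8*(3 + 3 - 1*(-5))³/(1 + 2*(-5))³*75 = -96*8*(3 + 3 + 5)³/(1 - 10)³*75 = -96*(2*11/(-9))³*75 = -96*(2*(-⅑)*11)³*75 = -96*(-22/9)³*75 = -96*(-10648/729)*75 = (340736/243)*75 = 8518400/81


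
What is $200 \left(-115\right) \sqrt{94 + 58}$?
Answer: $- 46000 \sqrt{38} \approx -2.8356 \cdot 10^{5}$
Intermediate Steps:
$200 \left(-115\right) \sqrt{94 + 58} = - 23000 \sqrt{152} = - 23000 \cdot 2 \sqrt{38} = - 46000 \sqrt{38}$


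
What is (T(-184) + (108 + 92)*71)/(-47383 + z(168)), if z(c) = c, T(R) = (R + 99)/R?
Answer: -522577/1737512 ≈ -0.30076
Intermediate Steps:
T(R) = (99 + R)/R
(T(-184) + (108 + 92)*71)/(-47383 + z(168)) = ((99 - 184)/(-184) + (108 + 92)*71)/(-47383 + 168) = (-1/184*(-85) + 200*71)/(-47215) = (85/184 + 14200)*(-1/47215) = (2612885/184)*(-1/47215) = -522577/1737512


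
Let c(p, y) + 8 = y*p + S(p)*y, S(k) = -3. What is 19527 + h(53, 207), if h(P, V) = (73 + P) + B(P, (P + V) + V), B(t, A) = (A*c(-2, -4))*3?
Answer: 36465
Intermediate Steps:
c(p, y) = -8 - 3*y + p*y (c(p, y) = -8 + (y*p - 3*y) = -8 + (p*y - 3*y) = -8 + (-3*y + p*y) = -8 - 3*y + p*y)
B(t, A) = 36*A (B(t, A) = (A*(-8 - 3*(-4) - 2*(-4)))*3 = (A*(-8 + 12 + 8))*3 = (A*12)*3 = (12*A)*3 = 36*A)
h(P, V) = 73 + 37*P + 72*V (h(P, V) = (73 + P) + 36*((P + V) + V) = (73 + P) + 36*(P + 2*V) = (73 + P) + (36*P + 72*V) = 73 + 37*P + 72*V)
19527 + h(53, 207) = 19527 + (73 + 37*53 + 72*207) = 19527 + (73 + 1961 + 14904) = 19527 + 16938 = 36465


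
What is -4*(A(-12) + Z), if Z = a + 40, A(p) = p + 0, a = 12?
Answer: -160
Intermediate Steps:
A(p) = p
Z = 52 (Z = 12 + 40 = 52)
-4*(A(-12) + Z) = -4*(-12 + 52) = -4*40 = -160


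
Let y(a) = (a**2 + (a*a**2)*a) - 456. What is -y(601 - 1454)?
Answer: -529415584034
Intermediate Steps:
y(a) = -456 + a**2 + a**4 (y(a) = (a**2 + a**3*a) - 456 = (a**2 + a**4) - 456 = -456 + a**2 + a**4)
-y(601 - 1454) = -(-456 + (601 - 1454)**2 + (601 - 1454)**4) = -(-456 + (-853)**2 + (-853)**4) = -(-456 + 727609 + 529414856881) = -1*529415584034 = -529415584034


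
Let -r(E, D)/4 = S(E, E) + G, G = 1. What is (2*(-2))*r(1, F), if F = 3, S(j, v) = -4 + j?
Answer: -32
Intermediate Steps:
r(E, D) = 12 - 4*E (r(E, D) = -4*((-4 + E) + 1) = -4*(-3 + E) = 12 - 4*E)
(2*(-2))*r(1, F) = (2*(-2))*(12 - 4*1) = -4*(12 - 4) = -4*8 = -32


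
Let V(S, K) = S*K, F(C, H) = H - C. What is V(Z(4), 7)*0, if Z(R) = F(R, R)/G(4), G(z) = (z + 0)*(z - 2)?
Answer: 0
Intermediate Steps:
G(z) = z*(-2 + z)
Z(R) = 0 (Z(R) = (R - R)/((4*(-2 + 4))) = 0/((4*2)) = 0/8 = 0*(⅛) = 0)
V(S, K) = K*S
V(Z(4), 7)*0 = (7*0)*0 = 0*0 = 0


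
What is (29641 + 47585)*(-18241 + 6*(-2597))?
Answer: -2612014998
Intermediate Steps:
(29641 + 47585)*(-18241 + 6*(-2597)) = 77226*(-18241 - 15582) = 77226*(-33823) = -2612014998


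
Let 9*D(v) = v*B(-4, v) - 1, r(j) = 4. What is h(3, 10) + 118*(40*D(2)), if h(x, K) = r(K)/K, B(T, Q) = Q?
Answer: 23606/15 ≈ 1573.7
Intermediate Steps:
D(v) = -⅑ + v²/9 (D(v) = (v*v - 1)/9 = (v² - 1)/9 = (-1 + v²)/9 = -⅑ + v²/9)
h(x, K) = 4/K
h(3, 10) + 118*(40*D(2)) = 4/10 + 118*(40*(-⅑ + (⅑)*2²)) = 4*(⅒) + 118*(40*(-⅑ + (⅑)*4)) = ⅖ + 118*(40*(-⅑ + 4/9)) = ⅖ + 118*(40*(⅓)) = ⅖ + 118*(40/3) = ⅖ + 4720/3 = 23606/15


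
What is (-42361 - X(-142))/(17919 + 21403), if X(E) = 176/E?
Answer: -3007543/2791862 ≈ -1.0773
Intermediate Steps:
(-42361 - X(-142))/(17919 + 21403) = (-42361 - 176/(-142))/(17919 + 21403) = (-42361 - 176*(-1)/142)/39322 = (-42361 - 1*(-88/71))*(1/39322) = (-42361 + 88/71)*(1/39322) = -3007543/71*1/39322 = -3007543/2791862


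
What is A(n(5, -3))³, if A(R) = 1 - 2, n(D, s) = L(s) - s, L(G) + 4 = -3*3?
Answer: -1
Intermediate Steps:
L(G) = -13 (L(G) = -4 - 3*3 = -4 - 9 = -13)
n(D, s) = -13 - s
A(R) = -1
A(n(5, -3))³ = (-1)³ = -1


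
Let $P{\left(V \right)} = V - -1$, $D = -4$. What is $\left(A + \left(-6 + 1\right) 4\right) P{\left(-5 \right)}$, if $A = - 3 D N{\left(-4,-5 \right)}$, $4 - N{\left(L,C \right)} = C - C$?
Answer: $-112$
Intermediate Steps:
$N{\left(L,C \right)} = 4$ ($N{\left(L,C \right)} = 4 - \left(C - C\right) = 4 - 0 = 4 + 0 = 4$)
$P{\left(V \right)} = 1 + V$ ($P{\left(V \right)} = V + 1 = 1 + V$)
$A = 48$ ($A = \left(-3\right) \left(-4\right) 4 = 12 \cdot 4 = 48$)
$\left(A + \left(-6 + 1\right) 4\right) P{\left(-5 \right)} = \left(48 + \left(-6 + 1\right) 4\right) \left(1 - 5\right) = \left(48 - 20\right) \left(-4\right) = 28 \left(-4\right) = -112$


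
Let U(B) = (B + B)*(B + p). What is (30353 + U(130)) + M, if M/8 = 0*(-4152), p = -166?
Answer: 20993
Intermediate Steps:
M = 0 (M = 8*(0*(-4152)) = 8*0 = 0)
U(B) = 2*B*(-166 + B) (U(B) = (B + B)*(B - 166) = (2*B)*(-166 + B) = 2*B*(-166 + B))
(30353 + U(130)) + M = (30353 + 2*130*(-166 + 130)) + 0 = (30353 + 2*130*(-36)) + 0 = (30353 - 9360) + 0 = 20993 + 0 = 20993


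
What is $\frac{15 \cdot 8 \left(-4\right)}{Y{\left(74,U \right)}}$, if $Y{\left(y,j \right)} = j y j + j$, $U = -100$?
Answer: $- \frac{24}{36995} \approx -0.00064874$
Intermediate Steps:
$Y{\left(y,j \right)} = j + y j^{2}$ ($Y{\left(y,j \right)} = y j^{2} + j = j + y j^{2}$)
$\frac{15 \cdot 8 \left(-4\right)}{Y{\left(74,U \right)}} = \frac{15 \cdot 8 \left(-4\right)}{\left(-100\right) \left(1 - 7400\right)} = \frac{120 \left(-4\right)}{\left(-100\right) \left(1 - 7400\right)} = - \frac{480}{\left(-100\right) \left(-7399\right)} = - \frac{480}{739900} = \left(-480\right) \frac{1}{739900} = - \frac{24}{36995}$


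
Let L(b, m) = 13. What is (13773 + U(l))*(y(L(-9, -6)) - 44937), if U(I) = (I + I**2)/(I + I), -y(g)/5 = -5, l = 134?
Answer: -621604536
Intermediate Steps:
y(g) = 25 (y(g) = -5*(-5) = 25)
U(I) = (I + I**2)/(2*I) (U(I) = (I + I**2)/((2*I)) = (I + I**2)*(1/(2*I)) = (I + I**2)/(2*I))
(13773 + U(l))*(y(L(-9, -6)) - 44937) = (13773 + (1/2 + (1/2)*134))*(25 - 44937) = (13773 + (1/2 + 67))*(-44912) = (13773 + 135/2)*(-44912) = (27681/2)*(-44912) = -621604536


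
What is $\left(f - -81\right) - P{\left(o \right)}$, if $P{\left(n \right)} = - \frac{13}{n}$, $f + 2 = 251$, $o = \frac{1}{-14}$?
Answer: $148$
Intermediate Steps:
$o = - \frac{1}{14} \approx -0.071429$
$f = 249$ ($f = -2 + 251 = 249$)
$\left(f - -81\right) - P{\left(o \right)} = \left(249 - -81\right) - - \frac{13}{- \frac{1}{14}} = \left(249 + 81\right) - \left(-13\right) \left(-14\right) = 330 - 182 = 148$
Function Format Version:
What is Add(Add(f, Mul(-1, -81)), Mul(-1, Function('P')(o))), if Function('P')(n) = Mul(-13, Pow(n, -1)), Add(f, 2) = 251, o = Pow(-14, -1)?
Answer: 148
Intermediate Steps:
o = Rational(-1, 14) ≈ -0.071429
f = 249 (f = Add(-2, 251) = 249)
Add(Add(f, Mul(-1, -81)), Mul(-1, Function('P')(o))) = Add(Add(249, Mul(-1, -81)), Mul(-1, Mul(-13, Pow(Rational(-1, 14), -1)))) = Add(Add(249, 81), Mul(-1, Mul(-13, -14))) = Add(330, Mul(-1, 182)) = Add(330, -182) = 148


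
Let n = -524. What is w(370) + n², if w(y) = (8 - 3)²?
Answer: 274601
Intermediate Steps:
w(y) = 25 (w(y) = 5² = 25)
w(370) + n² = 25 + (-524)² = 25 + 274576 = 274601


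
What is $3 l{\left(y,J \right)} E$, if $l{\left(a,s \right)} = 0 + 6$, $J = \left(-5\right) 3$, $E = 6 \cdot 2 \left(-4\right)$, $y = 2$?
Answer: $-864$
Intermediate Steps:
$E = -48$ ($E = 12 \left(-4\right) = -48$)
$J = -15$
$l{\left(a,s \right)} = 6$
$3 l{\left(y,J \right)} E = 3 \cdot 6 \left(-48\right) = 18 \left(-48\right) = -864$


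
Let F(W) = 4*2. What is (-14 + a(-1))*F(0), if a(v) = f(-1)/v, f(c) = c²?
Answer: -120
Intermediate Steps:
F(W) = 8
a(v) = 1/v (a(v) = (-1)²/v = 1/v)
(-14 + a(-1))*F(0) = (-14 + 1/(-1))*8 = (-14 - 1)*8 = -15*8 = -120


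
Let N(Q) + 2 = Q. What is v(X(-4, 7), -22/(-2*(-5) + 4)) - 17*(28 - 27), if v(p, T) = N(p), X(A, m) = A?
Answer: -23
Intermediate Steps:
N(Q) = -2 + Q
v(p, T) = -2 + p
v(X(-4, 7), -22/(-2*(-5) + 4)) - 17*(28 - 27) = (-2 - 4) - 17*(28 - 27) = -6 - 17 = -23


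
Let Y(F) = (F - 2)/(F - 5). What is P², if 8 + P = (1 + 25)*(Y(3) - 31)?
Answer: 683929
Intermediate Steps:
Y(F) = (-2 + F)/(-5 + F)
P = -827 (P = -8 + (1 + 25)*((-2 + 3)/(-5 + 3) - 31) = -8 + 26*(1/(-2) - 31) = -8 + 26*(-½*1 - 31) = -8 + 26*(-½ - 31) = -8 + 26*(-63/2) = -8 - 819 = -827)
P² = (-827)² = 683929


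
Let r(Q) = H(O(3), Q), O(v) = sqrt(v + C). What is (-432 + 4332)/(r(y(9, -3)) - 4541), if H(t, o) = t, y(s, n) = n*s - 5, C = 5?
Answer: -17709900/20620673 - 7800*sqrt(2)/20620673 ≈ -0.85938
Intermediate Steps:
y(s, n) = -5 + n*s
O(v) = sqrt(5 + v) (O(v) = sqrt(v + 5) = sqrt(5 + v))
r(Q) = 2*sqrt(2) (r(Q) = sqrt(5 + 3) = sqrt(8) = 2*sqrt(2))
(-432 + 4332)/(r(y(9, -3)) - 4541) = (-432 + 4332)/(2*sqrt(2) - 4541) = 3900/(-4541 + 2*sqrt(2))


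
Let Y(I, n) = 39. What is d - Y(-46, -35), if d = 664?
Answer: 625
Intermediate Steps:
d - Y(-46, -35) = 664 - 1*39 = 664 - 39 = 625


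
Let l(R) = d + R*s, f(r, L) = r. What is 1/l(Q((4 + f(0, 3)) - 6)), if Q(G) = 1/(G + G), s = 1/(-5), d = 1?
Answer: 20/21 ≈ 0.95238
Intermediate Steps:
s = -⅕ (s = 1*(-⅕) = -⅕ ≈ -0.20000)
Q(G) = 1/(2*G)
l(R) = 1 - R/5 (l(R) = 1 + R*(-⅕) = 1 - R/5)
1/l(Q((4 + f(0, 3)) - 6)) = 1/(1 - 1/(10*((4 + 0) - 6))) = 1/(1 - 1/(10*(4 - 6))) = 1/(1 - 1/(10*(-2))) = 1/(1 - (-1)/(10*2)) = 1/(1 - ⅕*(-¼)) = 1/(1 + 1/20) = 1/(21/20) = 20/21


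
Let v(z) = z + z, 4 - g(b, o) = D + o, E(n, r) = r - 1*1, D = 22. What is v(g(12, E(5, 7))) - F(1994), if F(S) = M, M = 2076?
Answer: -2124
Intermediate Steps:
F(S) = 2076
E(n, r) = -1 + r (E(n, r) = r - 1 = -1 + r)
g(b, o) = -18 - o (g(b, o) = 4 - (22 + o) = 4 + (-22 - o) = -18 - o)
v(z) = 2*z
v(g(12, E(5, 7))) - F(1994) = 2*(-18 - (-1 + 7)) - 1*2076 = 2*(-18 - 1*6) - 2076 = 2*(-18 - 6) - 2076 = 2*(-24) - 2076 = -48 - 2076 = -2124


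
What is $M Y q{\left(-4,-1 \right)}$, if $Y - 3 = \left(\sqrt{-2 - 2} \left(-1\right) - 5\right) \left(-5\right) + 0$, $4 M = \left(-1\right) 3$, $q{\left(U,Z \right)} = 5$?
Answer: $-105 - \frac{75 i}{2} \approx -105.0 - 37.5 i$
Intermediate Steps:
$M = - \frac{3}{4}$ ($M = \frac{\left(-1\right) 3}{4} = \frac{1}{4} \left(-3\right) = - \frac{3}{4} \approx -0.75$)
$Y = 28 + 10 i$ ($Y = 3 + \left(\left(\sqrt{-2 - 2} \left(-1\right) - 5\right) \left(-5\right) + 0\right) = 3 + \left(\left(\sqrt{-4} \left(-1\right) - 5\right) \left(-5\right) + 0\right) = 3 + \left(\left(2 i \left(-1\right) - 5\right) \left(-5\right) + 0\right) = 3 + \left(\left(- 2 i - 5\right) \left(-5\right) + 0\right) = 3 + \left(\left(-5 - 2 i\right) \left(-5\right) + 0\right) = 3 + \left(\left(25 + 10 i\right) + 0\right) = 3 + \left(25 + 10 i\right) = 28 + 10 i \approx 28.0 + 10.0 i$)
$M Y q{\left(-4,-1 \right)} = - \frac{3 \left(28 + 10 i\right)}{4} \cdot 5 = \left(-21 - \frac{15 i}{2}\right) 5 = -105 - \frac{75 i}{2}$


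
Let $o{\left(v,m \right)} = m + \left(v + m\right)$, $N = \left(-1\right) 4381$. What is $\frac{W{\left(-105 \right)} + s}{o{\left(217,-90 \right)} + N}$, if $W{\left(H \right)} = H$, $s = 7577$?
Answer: $- \frac{934}{543} \approx -1.7201$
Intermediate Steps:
$N = -4381$
$o{\left(v,m \right)} = v + 2 m$ ($o{\left(v,m \right)} = m + \left(m + v\right) = v + 2 m$)
$\frac{W{\left(-105 \right)} + s}{o{\left(217,-90 \right)} + N} = \frac{-105 + 7577}{\left(217 + 2 \left(-90\right)\right) - 4381} = \frac{7472}{\left(217 - 180\right) - 4381} = \frac{7472}{37 - 4381} = \frac{7472}{-4344} = 7472 \left(- \frac{1}{4344}\right) = - \frac{934}{543}$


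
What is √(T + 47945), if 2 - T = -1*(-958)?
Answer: 3*√5221 ≈ 216.77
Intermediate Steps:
T = -956 (T = 2 - (-1)*(-958) = 2 - 1*958 = 2 - 958 = -956)
√(T + 47945) = √(-956 + 47945) = √46989 = 3*√5221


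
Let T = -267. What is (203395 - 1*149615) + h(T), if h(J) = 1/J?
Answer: 14359259/267 ≈ 53780.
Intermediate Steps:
(203395 - 1*149615) + h(T) = (203395 - 1*149615) + 1/(-267) = (203395 - 149615) - 1/267 = 53780 - 1/267 = 14359259/267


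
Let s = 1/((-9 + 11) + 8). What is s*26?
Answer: 13/5 ≈ 2.6000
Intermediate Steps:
s = ⅒ (s = 1/(2 + 8) = 1/10 = ⅒ ≈ 0.10000)
s*26 = (⅒)*26 = 13/5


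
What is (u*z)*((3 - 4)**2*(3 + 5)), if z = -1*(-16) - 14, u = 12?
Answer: 192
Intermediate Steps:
z = 2 (z = 16 - 14 = 2)
(u*z)*((3 - 4)**2*(3 + 5)) = (12*2)*((3 - 4)**2*(3 + 5)) = 24*((-1)**2*8) = 24*(1*8) = 24*8 = 192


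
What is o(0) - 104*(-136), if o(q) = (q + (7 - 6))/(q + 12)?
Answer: 169729/12 ≈ 14144.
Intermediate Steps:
o(q) = (1 + q)/(12 + q) (o(q) = (q + 1)/(12 + q) = (1 + q)/(12 + q))
o(0) - 104*(-136) = (1 + 0)/(12 + 0) - 104*(-136) = 1/12 + 14144 = 169729/12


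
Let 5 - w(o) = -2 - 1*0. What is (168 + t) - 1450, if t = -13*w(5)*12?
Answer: -2374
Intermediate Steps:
w(o) = 7 (w(o) = 5 - (-2 - 1*0) = 5 - (-2 + 0) = 5 - 1*(-2) = 5 + 2 = 7)
t = -1092 (t = -13*7*12 = -91*12 = -1092)
(168 + t) - 1450 = (168 - 1092) - 1450 = -924 - 1450 = -2374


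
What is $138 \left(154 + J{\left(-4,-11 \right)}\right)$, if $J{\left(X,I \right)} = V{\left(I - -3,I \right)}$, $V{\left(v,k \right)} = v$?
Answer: $20148$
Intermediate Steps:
$J{\left(X,I \right)} = 3 + I$ ($J{\left(X,I \right)} = I - -3 = I + 3 = 3 + I$)
$138 \left(154 + J{\left(-4,-11 \right)}\right) = 138 \left(154 + \left(3 - 11\right)\right) = 138 \left(154 - 8\right) = 138 \cdot 146 = 20148$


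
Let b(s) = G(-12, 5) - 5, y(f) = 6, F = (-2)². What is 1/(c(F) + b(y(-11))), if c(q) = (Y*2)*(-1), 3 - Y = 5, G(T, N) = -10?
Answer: -1/11 ≈ -0.090909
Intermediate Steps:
F = 4
Y = -2 (Y = 3 - 1*5 = 3 - 5 = -2)
b(s) = -15 (b(s) = -10 - 5 = -15)
c(q) = 4 (c(q) = -2*2*(-1) = -4*(-1) = 4)
1/(c(F) + b(y(-11))) = 1/(4 - 15) = 1/(-11) = -1/11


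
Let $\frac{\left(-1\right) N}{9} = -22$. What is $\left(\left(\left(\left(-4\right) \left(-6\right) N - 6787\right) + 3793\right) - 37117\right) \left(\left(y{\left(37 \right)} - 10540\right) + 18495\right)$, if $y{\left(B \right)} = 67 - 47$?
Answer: $-281988025$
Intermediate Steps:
$N = 198$ ($N = \left(-9\right) \left(-22\right) = 198$)
$y{\left(B \right)} = 20$
$\left(\left(\left(\left(-4\right) \left(-6\right) N - 6787\right) + 3793\right) - 37117\right) \left(\left(y{\left(37 \right)} - 10540\right) + 18495\right) = \left(\left(\left(\left(-4\right) \left(-6\right) 198 - 6787\right) + 3793\right) - 37117\right) \left(\left(20 - 10540\right) + 18495\right) = \left(\left(\left(24 \cdot 198 - 6787\right) + 3793\right) - 37117\right) \left(\left(20 - 10540\right) + 18495\right) = \left(\left(\left(4752 - 6787\right) + 3793\right) - 37117\right) \left(-10520 + 18495\right) = \left(\left(-2035 + 3793\right) - 37117\right) 7975 = \left(1758 - 37117\right) 7975 = \left(-35359\right) 7975 = -281988025$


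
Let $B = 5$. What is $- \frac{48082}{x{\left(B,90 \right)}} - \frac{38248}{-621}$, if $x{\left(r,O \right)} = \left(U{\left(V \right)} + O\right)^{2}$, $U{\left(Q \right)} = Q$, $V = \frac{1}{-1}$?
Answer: $\frac{273103486}{4918941} \approx 55.521$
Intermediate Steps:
$V = -1$
$x{\left(r,O \right)} = \left(-1 + O\right)^{2}$
$- \frac{48082}{x{\left(B,90 \right)}} - \frac{38248}{-621} = - \frac{48082}{\left(-1 + 90\right)^{2}} - \frac{38248}{-621} = - \frac{48082}{89^{2}} - - \frac{38248}{621} = - \frac{48082}{7921} + \frac{38248}{621} = \frac{273103486}{4918941}$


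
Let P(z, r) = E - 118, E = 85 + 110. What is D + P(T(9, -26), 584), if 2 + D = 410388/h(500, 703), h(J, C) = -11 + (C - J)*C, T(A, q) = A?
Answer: 1852123/23783 ≈ 77.876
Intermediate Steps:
E = 195
P(z, r) = 77 (P(z, r) = 195 - 118 = 77)
h(J, C) = -11 + C*(C - J)
D = 20832/23783 (D = -2 + 410388/(-11 + 703² - 1*703*500) = -2 + 410388/(-11 + 494209 - 351500) = -2 + 410388/142698 = -2 + 410388*(1/142698) = -2 + 68398/23783 = 20832/23783 ≈ 0.87592)
D + P(T(9, -26), 584) = 20832/23783 + 77 = 1852123/23783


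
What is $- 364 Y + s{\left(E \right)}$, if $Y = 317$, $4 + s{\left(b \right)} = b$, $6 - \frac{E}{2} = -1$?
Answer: $-115378$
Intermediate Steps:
$E = 14$ ($E = 12 - -2 = 12 + 2 = 14$)
$s{\left(b \right)} = -4 + b$
$- 364 Y + s{\left(E \right)} = \left(-364\right) 317 + \left(-4 + 14\right) = -115388 + 10 = -115378$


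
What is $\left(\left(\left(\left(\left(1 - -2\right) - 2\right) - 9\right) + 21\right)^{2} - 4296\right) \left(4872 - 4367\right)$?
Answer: $-2084135$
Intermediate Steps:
$\left(\left(\left(\left(\left(1 - -2\right) - 2\right) - 9\right) + 21\right)^{2} - 4296\right) \left(4872 - 4367\right) = \left(\left(\left(\left(\left(1 + 2\right) - 2\right) - 9\right) + 21\right)^{2} - 4296\right) 505 = \left(\left(\left(\left(3 - 2\right) - 9\right) + 21\right)^{2} - 4296\right) 505 = \left(\left(\left(1 - 9\right) + 21\right)^{2} - 4296\right) 505 = \left(\left(-8 + 21\right)^{2} - 4296\right) 505 = \left(13^{2} - 4296\right) 505 = \left(169 - 4296\right) 505 = \left(-4127\right) 505 = -2084135$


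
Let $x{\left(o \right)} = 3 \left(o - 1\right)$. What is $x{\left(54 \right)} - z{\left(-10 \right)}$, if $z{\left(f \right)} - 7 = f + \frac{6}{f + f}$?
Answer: $\frac{1623}{10} \approx 162.3$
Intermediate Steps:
$x{\left(o \right)} = -3 + 3 o$ ($x{\left(o \right)} = 3 \left(-1 + o\right) = -3 + 3 o$)
$z{\left(f \right)} = 7 + f + \frac{3}{f}$ ($z{\left(f \right)} = 7 + \left(f + \frac{6}{f + f}\right) = 7 + \left(f + \frac{6}{2 f}\right) = 7 + \left(f + 6 \frac{1}{2 f}\right) = 7 + \left(f + \frac{3}{f}\right) = 7 + f + \frac{3}{f}$)
$x{\left(54 \right)} - z{\left(-10 \right)} = \left(-3 + 3 \cdot 54\right) - \left(7 - 10 + \frac{3}{-10}\right) = \left(-3 + 162\right) - \left(7 - 10 + 3 \left(- \frac{1}{10}\right)\right) = 159 - \left(7 - 10 - \frac{3}{10}\right) = 159 - - \frac{33}{10} = 159 + \frac{33}{10} = \frac{1623}{10}$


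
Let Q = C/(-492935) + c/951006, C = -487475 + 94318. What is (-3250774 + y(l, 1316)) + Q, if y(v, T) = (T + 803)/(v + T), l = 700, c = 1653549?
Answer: -73147661792981670989/22501638845280 ≈ -3.2508e+6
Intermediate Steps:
C = -393157
y(v, T) = (803 + T)/(T + v)
Q = 396328947419/156261380870 (Q = -393157/(-492935) + 1653549/951006 = -393157*(-1/492935) + 1653549*(1/951006) = 393157/492935 + 551183/317002 = 396328947419/156261380870 ≈ 2.5363)
(-3250774 + y(l, 1316)) + Q = (-3250774 + (803 + 1316)/(1316 + 700)) + 396328947419/156261380870 = (-3250774 + 2119/2016) + 396328947419/156261380870 = -6553558265/2016 + 396328947419/156261380870 = -73147661792981670989/22501638845280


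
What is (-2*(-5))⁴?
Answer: 10000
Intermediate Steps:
(-2*(-5))⁴ = 10⁴ = 10000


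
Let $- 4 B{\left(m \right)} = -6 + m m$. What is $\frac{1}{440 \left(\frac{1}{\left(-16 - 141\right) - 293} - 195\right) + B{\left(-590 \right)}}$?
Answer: $- \frac{90}{15554203} \approx -5.7862 \cdot 10^{-6}$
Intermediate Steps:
$B{\left(m \right)} = \frac{3}{2} - \frac{m^{2}}{4}$ ($B{\left(m \right)} = - \frac{-6 + m m}{4} = - \frac{-6 + m^{2}}{4} = \frac{3}{2} - \frac{m^{2}}{4}$)
$\frac{1}{440 \left(\frac{1}{\left(-16 - 141\right) - 293} - 195\right) + B{\left(-590 \right)}} = \frac{1}{440 \left(\frac{1}{\left(-16 - 141\right) - 293} - 195\right) + \left(\frac{3}{2} - \frac{\left(-590\right)^{2}}{4}\right)} = \frac{1}{440 \left(\frac{1}{-157 - 293} - 195\right) + \left(\frac{3}{2} - 87025\right)} = \frac{1}{440 \left(\frac{1}{-450} - 195\right) + \left(\frac{3}{2} - 87025\right)} = \frac{1}{440 \left(- \frac{1}{450} - 195\right) - \frac{174047}{2}} = \frac{1}{440 \left(- \frac{87751}{450}\right) - \frac{174047}{2}} = \frac{1}{- \frac{3861044}{45} - \frac{174047}{2}} = \frac{1}{- \frac{15554203}{90}} = - \frac{90}{15554203}$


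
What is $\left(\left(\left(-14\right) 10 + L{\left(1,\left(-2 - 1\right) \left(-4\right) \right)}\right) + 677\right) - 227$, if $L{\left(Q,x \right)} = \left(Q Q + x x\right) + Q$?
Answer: $456$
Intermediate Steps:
$L{\left(Q,x \right)} = Q + Q^{2} + x^{2}$ ($L{\left(Q,x \right)} = \left(Q^{2} + x^{2}\right) + Q = Q + Q^{2} + x^{2}$)
$\left(\left(\left(-14\right) 10 + L{\left(1,\left(-2 - 1\right) \left(-4\right) \right)}\right) + 677\right) - 227 = \left(\left(\left(-14\right) 10 + \left(1 + 1^{2} + \left(\left(-2 - 1\right) \left(-4\right)\right)^{2}\right)\right) + 677\right) - 227 = \left(\left(-140 + \left(1 + 1 + \left(\left(-3\right) \left(-4\right)\right)^{2}\right)\right) + 677\right) - 227 = \left(\left(-140 + \left(1 + 1 + 12^{2}\right)\right) + 677\right) - 227 = \left(\left(-140 + \left(1 + 1 + 144\right)\right) + 677\right) - 227 = \left(\left(-140 + 146\right) + 677\right) - 227 = \left(6 + 677\right) - 227 = 683 - 227 = 456$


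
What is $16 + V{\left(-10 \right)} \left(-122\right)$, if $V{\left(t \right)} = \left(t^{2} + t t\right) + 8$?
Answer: $-25360$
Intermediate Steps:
$V{\left(t \right)} = 8 + 2 t^{2}$ ($V{\left(t \right)} = \left(t^{2} + t^{2}\right) + 8 = 2 t^{2} + 8 = 8 + 2 t^{2}$)
$16 + V{\left(-10 \right)} \left(-122\right) = 16 + \left(8 + 2 \left(-10\right)^{2}\right) \left(-122\right) = 16 + \left(8 + 2 \cdot 100\right) \left(-122\right) = 16 + \left(8 + 200\right) \left(-122\right) = 16 + 208 \left(-122\right) = 16 - 25376 = -25360$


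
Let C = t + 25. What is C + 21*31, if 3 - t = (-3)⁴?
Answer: 598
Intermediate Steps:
t = -78 (t = 3 - 1*(-3)⁴ = 3 - 1*81 = 3 - 81 = -78)
C = -53 (C = -78 + 25 = -53)
C + 21*31 = -53 + 21*31 = -53 + 651 = 598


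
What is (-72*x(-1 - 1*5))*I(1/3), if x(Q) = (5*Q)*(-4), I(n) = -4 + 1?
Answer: 25920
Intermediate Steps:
I(n) = -3
x(Q) = -20*Q
(-72*x(-1 - 1*5))*I(1/3) = -(-1440)*(-1 - 1*5)*(-3) = -(-1440)*(-1 - 5)*(-3) = -(-1440)*(-6)*(-3) = -72*120*(-3) = -8640*(-3) = 25920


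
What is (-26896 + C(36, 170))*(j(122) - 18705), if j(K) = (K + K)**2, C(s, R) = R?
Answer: -1091249306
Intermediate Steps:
j(K) = 4*K**2 (j(K) = (2*K)**2 = 4*K**2)
(-26896 + C(36, 170))*(j(122) - 18705) = (-26896 + 170)*(4*122**2 - 18705) = -26726*(4*14884 - 18705) = -26726*(59536 - 18705) = -26726*40831 = -1091249306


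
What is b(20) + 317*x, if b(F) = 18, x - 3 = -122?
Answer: -37705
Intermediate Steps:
x = -119 (x = 3 - 122 = -119)
b(20) + 317*x = 18 + 317*(-119) = 18 - 37723 = -37705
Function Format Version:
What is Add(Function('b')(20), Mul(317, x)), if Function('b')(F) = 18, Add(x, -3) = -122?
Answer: -37705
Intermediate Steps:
x = -119 (x = Add(3, -122) = -119)
Add(Function('b')(20), Mul(317, x)) = Add(18, Mul(317, -119)) = Add(18, -37723) = -37705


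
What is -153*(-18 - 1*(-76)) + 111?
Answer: -8763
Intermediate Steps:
-153*(-18 - 1*(-76)) + 111 = -153*(-18 + 76) + 111 = -153*58 + 111 = -8874 + 111 = -8763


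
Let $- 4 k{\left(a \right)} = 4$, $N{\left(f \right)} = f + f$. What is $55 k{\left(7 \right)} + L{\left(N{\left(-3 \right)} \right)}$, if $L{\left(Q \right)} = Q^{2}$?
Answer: $-19$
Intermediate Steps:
$N{\left(f \right)} = 2 f$
$k{\left(a \right)} = -1$ ($k{\left(a \right)} = \left(- \frac{1}{4}\right) 4 = -1$)
$55 k{\left(7 \right)} + L{\left(N{\left(-3 \right)} \right)} = 55 \left(-1\right) + \left(2 \left(-3\right)\right)^{2} = -55 + \left(-6\right)^{2} = -55 + 36 = -19$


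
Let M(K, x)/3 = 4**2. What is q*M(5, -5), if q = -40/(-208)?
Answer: 120/13 ≈ 9.2308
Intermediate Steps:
M(K, x) = 48 (M(K, x) = 3*4**2 = 3*16 = 48)
q = 5/26 (q = -40*(-1/208) = 5/26 ≈ 0.19231)
q*M(5, -5) = (5/26)*48 = 120/13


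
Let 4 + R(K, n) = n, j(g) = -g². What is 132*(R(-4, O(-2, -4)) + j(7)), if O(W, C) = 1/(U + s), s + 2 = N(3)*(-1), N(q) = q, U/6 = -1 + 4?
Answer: -90816/13 ≈ -6985.8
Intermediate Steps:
U = 18 (U = 6*(-1 + 4) = 6*3 = 18)
s = -5 (s = -2 + 3*(-1) = -2 - 3 = -5)
O(W, C) = 1/13 (O(W, C) = 1/(18 - 5) = 1/13)
R(K, n) = -4 + n
132*(R(-4, O(-2, -4)) + j(7)) = 132*((-4 + 1/13) - 1*7²) = 132*(-51/13 - 1*49) = 132*(-51/13 - 49) = 132*(-688/13) = -90816/13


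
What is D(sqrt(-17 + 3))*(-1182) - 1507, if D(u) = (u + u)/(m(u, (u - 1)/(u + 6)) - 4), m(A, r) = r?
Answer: (9663*sqrt(14) + 70771*I)/(-25*I + 3*sqrt(14)) ≈ -1815.5 + 2261.4*I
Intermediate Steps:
D(u) = 2*u/(-4 + (-1 + u)/(6 + u)) (D(u) = (u + u)/((u - 1)/(u + 6) - 4) = (2*u)/((-1 + u)/(6 + u) - 4) = (2*u)/(-4 + (-1 + u)/(6 + u)) = 2*u/(-4 + (-1 + u)/(6 + u)))
D(sqrt(-17 + 3))*(-1182) - 1507 = (2*sqrt(-17 + 3)*(6 + sqrt(-17 + 3))/(-25 - 3*sqrt(-17 + 3)))*(-1182) - 1507 = (2*sqrt(-14)*(6 + sqrt(-14))/(-25 - 3*I*sqrt(14)))*(-1182) - 1507 = (2*(I*sqrt(14))*(6 + I*sqrt(14))/(-25 - 3*I*sqrt(14)))*(-1182) - 1507 = (2*I*sqrt(14)*(6 + I*sqrt(14))/(-25 - 3*I*sqrt(14)))*(-1182) - 1507 = -2364*I*sqrt(14)*(6 + I*sqrt(14))/(-25 - 3*I*sqrt(14)) - 1507 = -1507 - 2364*I*sqrt(14)*(6 + I*sqrt(14))/(-25 - 3*I*sqrt(14))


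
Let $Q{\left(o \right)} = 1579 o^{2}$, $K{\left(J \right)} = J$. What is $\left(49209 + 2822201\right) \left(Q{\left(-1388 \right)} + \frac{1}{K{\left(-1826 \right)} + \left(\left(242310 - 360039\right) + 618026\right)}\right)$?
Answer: $\frac{4354077628861055562770}{498471} \approx 8.7349 \cdot 10^{15}$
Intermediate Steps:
$\left(49209 + 2822201\right) \left(Q{\left(-1388 \right)} + \frac{1}{K{\left(-1826 \right)} + \left(\left(242310 - 360039\right) + 618026\right)}\right) = \left(49209 + 2822201\right) \left(1579 \left(-1388\right)^{2} + \frac{1}{-1826 + \left(\left(242310 - 360039\right) + 618026\right)}\right) = 2871410 \left(1579 \cdot 1926544 + \frac{1}{-1826 + \left(-117729 + 618026\right)}\right) = 2871410 \left(3042012976 + \frac{1}{-1826 + 500297}\right) = 2871410 \left(3042012976 + \frac{1}{498471}\right) = 2871410 \cdot \frac{1516355250159697}{498471} = \frac{4354077628861055562770}{498471}$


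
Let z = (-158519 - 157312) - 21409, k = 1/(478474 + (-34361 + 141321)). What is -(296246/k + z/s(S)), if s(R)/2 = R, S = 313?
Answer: -54284366310512/313 ≈ -1.7343e+11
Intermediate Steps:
s(R) = 2*R
k = 1/585434 (k = 1/(478474 + 106960) = 1/585434 ≈ 1.7081e-6)
z = -337240 (z = -315831 - 21409 = -337240)
-(296246/k + z/s(S)) = -(296246/(1/585434) - 337240/(2*313)) = -(296246*585434 - 337240/626) = -(173432480764 - 337240*1/626) = -(173432480764 - 168620/313) = -1*54284366310512/313 = -54284366310512/313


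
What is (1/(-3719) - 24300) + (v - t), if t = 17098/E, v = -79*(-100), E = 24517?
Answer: -1495394669179/91178723 ≈ -16401.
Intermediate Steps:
v = 7900
t = 17098/24517 ≈ 0.69739
(1/(-3719) - 24300) + (v - t) = (1/(-3719) - 24300) + (7900 - 1*17098/24517) = (-1/3719 - 24300) + (7900 - 17098/24517) = -90371701/3719 + 193667202/24517 = -1495394669179/91178723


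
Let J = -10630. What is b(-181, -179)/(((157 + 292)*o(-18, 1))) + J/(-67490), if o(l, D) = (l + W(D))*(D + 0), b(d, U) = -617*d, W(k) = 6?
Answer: -747980629/36363612 ≈ -20.569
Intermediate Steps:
o(l, D) = D*(6 + l) (o(l, D) = (l + 6)*(D + 0) = (6 + l)*D = D*(6 + l))
b(-181, -179)/(((157 + 292)*o(-18, 1))) + J/(-67490) = (-617*(-181))/(((157 + 292)*(1*(6 - 18)))) - 10630/(-67490) = 111677/((449*(1*(-12)))) - 10630*(-1/67490) = 111677/((449*(-12))) + 1063/6749 = 111677/(-5388) + 1063/6749 = 111677*(-1/5388) + 1063/6749 = -111677/5388 + 1063/6749 = -747980629/36363612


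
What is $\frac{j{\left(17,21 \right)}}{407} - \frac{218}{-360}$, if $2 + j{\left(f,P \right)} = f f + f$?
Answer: $\frac{99083}{73260} \approx 1.3525$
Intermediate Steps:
$j{\left(f,P \right)} = -2 + f + f^{2}$ ($j{\left(f,P \right)} = -2 + \left(f f + f\right) = -2 + \left(f^{2} + f\right) = -2 + \left(f + f^{2}\right) = -2 + f + f^{2}$)
$\frac{j{\left(17,21 \right)}}{407} - \frac{218}{-360} = \frac{-2 + 17 + 17^{2}}{407} - \frac{218}{-360} = \left(-2 + 17 + 289\right) \frac{1}{407} - - \frac{109}{180} = 304 \cdot \frac{1}{407} + \frac{109}{180} = \frac{304}{407} + \frac{109}{180} = \frac{99083}{73260}$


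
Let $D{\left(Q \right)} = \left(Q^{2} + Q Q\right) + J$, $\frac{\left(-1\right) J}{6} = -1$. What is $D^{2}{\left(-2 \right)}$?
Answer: $196$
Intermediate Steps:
$J = 6$ ($J = \left(-6\right) \left(-1\right) = 6$)
$D{\left(Q \right)} = 6 + 2 Q^{2}$ ($D{\left(Q \right)} = \left(Q^{2} + Q Q\right) + 6 = \left(Q^{2} + Q^{2}\right) + 6 = 2 Q^{2} + 6 = 6 + 2 Q^{2}$)
$D^{2}{\left(-2 \right)} = \left(6 + 2 \left(-2\right)^{2}\right)^{2} = \left(6 + 2 \cdot 4\right)^{2} = \left(6 + 8\right)^{2} = 14^{2} = 196$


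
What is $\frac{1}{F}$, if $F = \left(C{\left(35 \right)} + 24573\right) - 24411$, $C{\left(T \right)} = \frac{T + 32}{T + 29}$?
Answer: $\frac{64}{10435} \approx 0.0061332$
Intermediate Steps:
$C{\left(T \right)} = \frac{32 + T}{29 + T}$
$F = \frac{10435}{64}$ ($F = \left(\frac{32 + 35}{29 + 35} + 24573\right) - 24411 = \left(\frac{1}{64} \cdot 67 + 24573\right) - 24411 = \left(\frac{67}{64} + 24573\right) - 24411 = \frac{1572739}{64} - 24411 = \frac{10435}{64} \approx 163.05$)
$\frac{1}{F} = \frac{1}{\frac{10435}{64}} = \frac{64}{10435}$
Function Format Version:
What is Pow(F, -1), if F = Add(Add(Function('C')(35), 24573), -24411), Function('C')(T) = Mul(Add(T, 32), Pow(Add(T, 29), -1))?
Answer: Rational(64, 10435) ≈ 0.0061332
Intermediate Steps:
Function('C')(T) = Mul(Pow(Add(29, T), -1), Add(32, T)) (Function('C')(T) = Mul(Add(32, T), Pow(Add(29, T), -1)) = Mul(Pow(Add(29, T), -1), Add(32, T)))
F = Rational(10435, 64) (F = Add(Add(Mul(Pow(Add(29, 35), -1), Add(32, 35)), 24573), -24411) = Add(Add(Mul(Pow(64, -1), 67), 24573), -24411) = Add(Add(Mul(Rational(1, 64), 67), 24573), -24411) = Add(Add(Rational(67, 64), 24573), -24411) = Add(Rational(1572739, 64), -24411) = Rational(10435, 64) ≈ 163.05)
Pow(F, -1) = Pow(Rational(10435, 64), -1) = Rational(64, 10435)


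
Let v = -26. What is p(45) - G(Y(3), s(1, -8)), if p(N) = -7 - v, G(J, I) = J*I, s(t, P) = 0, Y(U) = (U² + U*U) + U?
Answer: 19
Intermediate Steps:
Y(U) = U + 2*U² (Y(U) = (U² + U²) + U = 2*U² + U = U + 2*U²)
G(J, I) = I*J
p(N) = 19 (p(N) = -7 - 1*(-26) = -7 + 26 = 19)
p(45) - G(Y(3), s(1, -8)) = 19 - 0*3*(1 + 2*3) = 19 - 0*3*(1 + 6) = 19 - 0*3*7 = 19 - 0*21 = 19 - 1*0 = 19 + 0 = 19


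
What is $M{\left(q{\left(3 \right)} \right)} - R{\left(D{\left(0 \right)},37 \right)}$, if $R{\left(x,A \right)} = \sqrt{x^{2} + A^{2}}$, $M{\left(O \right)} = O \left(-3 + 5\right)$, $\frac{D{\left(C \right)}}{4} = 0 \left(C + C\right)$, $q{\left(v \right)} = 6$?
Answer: $-25$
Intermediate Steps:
$D{\left(C \right)} = 0$ ($D{\left(C \right)} = 4 \cdot 0 \left(C + C\right) = 4 \cdot 0 \cdot 2 C = 4 \cdot 0 = 0$)
$M{\left(O \right)} = 2 O$ ($M{\left(O \right)} = O 2 = 2 O$)
$R{\left(x,A \right)} = \sqrt{A^{2} + x^{2}}$
$M{\left(q{\left(3 \right)} \right)} - R{\left(D{\left(0 \right)},37 \right)} = 2 \cdot 6 - \sqrt{37^{2} + 0^{2}} = 12 - \sqrt{1369 + 0} = 12 - \sqrt{1369} = 12 - 37 = -25$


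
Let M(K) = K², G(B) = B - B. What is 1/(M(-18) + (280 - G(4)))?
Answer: 1/604 ≈ 0.0016556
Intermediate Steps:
G(B) = 0
1/(M(-18) + (280 - G(4))) = 1/((-18)² + (280 - 1*0)) = 1/(324 + (280 + 0)) = 1/(324 + 280) = 1/604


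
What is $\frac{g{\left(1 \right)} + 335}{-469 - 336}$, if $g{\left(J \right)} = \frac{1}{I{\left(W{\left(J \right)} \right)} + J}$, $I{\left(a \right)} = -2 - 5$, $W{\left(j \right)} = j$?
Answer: $- \frac{287}{690} \approx -0.41594$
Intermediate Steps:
$I{\left(a \right)} = -7$
$g{\left(J \right)} = \frac{1}{-7 + J}$
$\frac{g{\left(1 \right)} + 335}{-469 - 336} = \frac{\frac{1}{-7 + 1} + 335}{-469 - 336} = \frac{\frac{1}{-6} + 335}{-805} = \left(- \frac{1}{6} + 335\right) \left(- \frac{1}{805}\right) = \frac{2009}{6} \left(- \frac{1}{805}\right) = - \frac{287}{690}$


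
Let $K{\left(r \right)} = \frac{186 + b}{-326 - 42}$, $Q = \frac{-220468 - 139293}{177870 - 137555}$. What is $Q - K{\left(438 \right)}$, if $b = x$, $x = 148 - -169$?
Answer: $- \frac{112113603}{14835920} \approx -7.5569$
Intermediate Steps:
$x = 317$ ($x = 148 + 169 = 317$)
$b = 317$
$Q = - \frac{359761}{40315} \approx -8.9238$
$K{\left(r \right)} = - \frac{503}{368}$ ($K{\left(r \right)} = \frac{186 + 317}{-326 - 42} = \frac{503}{-368} = 503 \left(- \frac{1}{368}\right) = - \frac{503}{368}$)
$Q - K{\left(438 \right)} = - \frac{359761}{40315} - - \frac{503}{368} = - \frac{359761}{40315} + \frac{503}{368} = - \frac{112113603}{14835920}$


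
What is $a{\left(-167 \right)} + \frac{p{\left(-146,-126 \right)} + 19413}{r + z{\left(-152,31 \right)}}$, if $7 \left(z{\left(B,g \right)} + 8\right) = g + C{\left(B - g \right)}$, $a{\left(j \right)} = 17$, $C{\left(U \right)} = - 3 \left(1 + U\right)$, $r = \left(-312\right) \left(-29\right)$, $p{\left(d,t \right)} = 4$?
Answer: $\frac{1221488}{63857} \approx 19.128$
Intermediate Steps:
$r = 9048$
$C{\left(U \right)} = -3 - 3 U$
$z{\left(B,g \right)} = - \frac{59}{7} - \frac{3 B}{7} + \frac{4 g}{7}$ ($z{\left(B,g \right)} = -8 + \frac{g - \left(3 + 3 \left(B - g\right)\right)}{7} = -8 + \frac{g - \left(3 - 3 g + 3 B\right)}{7} = -8 + \frac{-3 - 3 B + 4 g}{7} = -8 - \left(\frac{3}{7} - \frac{4 g}{7} + \frac{3 B}{7}\right) = - \frac{59}{7} - \frac{3 B}{7} + \frac{4 g}{7}$)
$a{\left(-167 \right)} + \frac{p{\left(-146,-126 \right)} + 19413}{r + z{\left(-152,31 \right)}} = 17 + \frac{4 + 19413}{9048 - - \frac{521}{7}} = 17 + \frac{19417}{9048 + \left(- \frac{59}{7} + \frac{456}{7} + \frac{124}{7}\right)} = 17 + \frac{19417}{9048 + \frac{521}{7}} = 17 + \frac{19417}{\frac{63857}{7}} = 17 + 19417 \cdot \frac{7}{63857} = 17 + \frac{135919}{63857} = \frac{1221488}{63857}$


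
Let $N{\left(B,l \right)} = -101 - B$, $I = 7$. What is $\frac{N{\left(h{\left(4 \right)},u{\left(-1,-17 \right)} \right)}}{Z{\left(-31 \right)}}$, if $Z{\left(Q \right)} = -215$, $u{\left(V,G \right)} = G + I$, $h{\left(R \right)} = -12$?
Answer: $\frac{89}{215} \approx 0.41395$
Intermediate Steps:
$u{\left(V,G \right)} = 7 + G$ ($u{\left(V,G \right)} = G + 7 = 7 + G$)
$\frac{N{\left(h{\left(4 \right)},u{\left(-1,-17 \right)} \right)}}{Z{\left(-31 \right)}} = \frac{-101 - -12}{-215} = \left(-101 + 12\right) \left(- \frac{1}{215}\right) = \left(-89\right) \left(- \frac{1}{215}\right) = \frac{89}{215}$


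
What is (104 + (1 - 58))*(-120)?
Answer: -5640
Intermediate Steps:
(104 + (1 - 58))*(-120) = (104 - 57)*(-120) = 47*(-120) = -5640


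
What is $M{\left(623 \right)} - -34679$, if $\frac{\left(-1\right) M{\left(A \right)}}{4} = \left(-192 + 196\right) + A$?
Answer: $32171$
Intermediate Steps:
$M{\left(A \right)} = -16 - 4 A$ ($M{\left(A \right)} = - 4 \left(\left(-192 + 196\right) + A\right) = - 4 \left(4 + A\right) = -16 - 4 A$)
$M{\left(623 \right)} - -34679 = \left(-16 - 2492\right) - -34679 = \left(-16 - 2492\right) + 34679 = -2508 + 34679 = 32171$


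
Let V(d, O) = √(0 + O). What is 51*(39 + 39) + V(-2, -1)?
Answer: 3978 + I ≈ 3978.0 + 1.0*I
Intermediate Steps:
V(d, O) = √O
51*(39 + 39) + V(-2, -1) = 51*(39 + 39) + √(-1) = 51*78 + I = 3978 + I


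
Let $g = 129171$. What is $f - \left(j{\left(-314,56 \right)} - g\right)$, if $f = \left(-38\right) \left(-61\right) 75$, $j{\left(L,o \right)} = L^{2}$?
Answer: $204425$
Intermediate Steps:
$f = 173850$ ($f = 2318 \cdot 75 = 173850$)
$f - \left(j{\left(-314,56 \right)} - g\right) = 173850 - \left(\left(-314\right)^{2} - 129171\right) = 173850 - \left(98596 - 129171\right) = 173850 - -30575 = 173850 + 30575 = 204425$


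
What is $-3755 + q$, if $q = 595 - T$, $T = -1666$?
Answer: $-1494$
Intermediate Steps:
$q = 2261$ ($q = 595 - -1666 = 595 + 1666 = 2261$)
$-3755 + q = -3755 + 2261 = -1494$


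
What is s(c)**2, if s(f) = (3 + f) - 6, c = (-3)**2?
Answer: 36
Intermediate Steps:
c = 9
s(f) = -3 + f
s(c)**2 = (-3 + 9)**2 = 6**2 = 36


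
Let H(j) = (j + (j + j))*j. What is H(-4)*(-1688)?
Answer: -81024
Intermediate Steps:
H(j) = 3*j² (H(j) = (j + 2*j)*j = (3*j)*j = 3*j²)
H(-4)*(-1688) = (3*(-4)²)*(-1688) = (3*16)*(-1688) = 48*(-1688) = -81024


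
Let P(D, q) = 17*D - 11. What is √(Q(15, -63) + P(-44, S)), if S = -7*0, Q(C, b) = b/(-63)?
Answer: I*√758 ≈ 27.532*I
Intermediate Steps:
Q(C, b) = -b/63 (Q(C, b) = b*(-1/63) = -b/63)
S = 0
P(D, q) = -11 + 17*D
√(Q(15, -63) + P(-44, S)) = √(-1/63*(-63) + (-11 + 17*(-44))) = √(1 + (-11 - 748)) = √(1 - 759) = √(-758) = I*√758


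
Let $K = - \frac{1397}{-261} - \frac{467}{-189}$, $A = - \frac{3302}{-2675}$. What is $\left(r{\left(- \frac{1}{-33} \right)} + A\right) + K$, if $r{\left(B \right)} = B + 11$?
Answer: $\frac{3239774782}{161278425} \approx 20.088$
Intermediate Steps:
$r{\left(B \right)} = 11 + B$
$A = \frac{3302}{2675}$ ($A = \left(-3302\right) \left(- \frac{1}{2675}\right) = \frac{3302}{2675} \approx 1.2344$)
$K = \frac{42880}{5481}$ ($K = \left(-1397\right) \left(- \frac{1}{261}\right) - - \frac{467}{189} = \frac{1397}{261} + \frac{467}{189} = \frac{42880}{5481} \approx 7.8234$)
$\left(r{\left(- \frac{1}{-33} \right)} + A\right) + K = \left(\left(11 - \frac{1}{-33}\right) + \frac{3302}{2675}\right) + \frac{42880}{5481} = \left(\left(11 - - \frac{1}{33}\right) + \frac{3302}{2675}\right) + \frac{42880}{5481} = \left(\left(11 + \frac{1}{33}\right) + \frac{3302}{2675}\right) + \frac{42880}{5481} = \left(\frac{364}{33} + \frac{3302}{2675}\right) + \frac{42880}{5481} = \frac{1082666}{88275} + \frac{42880}{5481} = \frac{3239774782}{161278425}$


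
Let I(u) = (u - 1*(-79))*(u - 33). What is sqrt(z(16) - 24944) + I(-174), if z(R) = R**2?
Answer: 19665 + 4*I*sqrt(1543) ≈ 19665.0 + 157.12*I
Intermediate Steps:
I(u) = (-33 + u)*(79 + u) (I(u) = (u + 79)*(-33 + u) = (79 + u)*(-33 + u) = (-33 + u)*(79 + u))
sqrt(z(16) - 24944) + I(-174) = sqrt(16**2 - 24944) + (-2607 + (-174)**2 + 46*(-174)) = sqrt(256 - 24944) + (-2607 + 30276 - 8004) = sqrt(-24688) + 19665 = 4*I*sqrt(1543) + 19665 = 19665 + 4*I*sqrt(1543)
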